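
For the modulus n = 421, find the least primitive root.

φ(421) = 421 − 1 = 420 = 2^2 · 3 · 5 · 7.
g is a primitive root iff g^(420/q) ≢ 1 (mod 421) for each prime q ∈ {2, 3, 5, 7}.
g = 2: 2^210 ≡ 420; 2^140 ≡ 400; 2^84 ≡ 279; 2^60 ≡ 370 — none is 1, so 2 is a primitive root.
The smallest primitive root modulo 421 is 2.

2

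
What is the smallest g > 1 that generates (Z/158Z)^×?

3

φ(158) = φ(2)·φ(79) = 1·78 = 78 = 2 · 3 · 13.
g is a primitive root iff g^(78/q) ≢ 1 (mod 158) for each prime q ∈ {2, 3, 13}.
g = 2: gcd(2, 158) = 2 > 1, not a unit — skip.
g = 3: 3^39 ≡ 157; 3^26 ≡ 23; 3^6 ≡ 97 — none is 1, so 3 is a primitive root.
Hence the least primitive root of 158 is 3.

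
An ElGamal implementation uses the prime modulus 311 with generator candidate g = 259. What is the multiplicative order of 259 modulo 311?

10

By Lagrange's theorem, ord_311(259) divides φ(311) = 311 − 1 = 310 = 2 · 5 · 31.
Divisors of 310: 1, 2, 5, 10, 31, 62, 155, 310.
Evaluate successive powers at the divisors of 310:
259^1 ≡ 259 (mod 311)
259^2 ≡ 216 (mod 311)
259^5 ≡ 310 (mod 311)
259^10 ≡ 1 (mod 311) ✓
Therefore the multiplicative order of 259 modulo 311 is 10.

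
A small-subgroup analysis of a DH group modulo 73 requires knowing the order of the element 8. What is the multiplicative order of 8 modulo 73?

3

Since 8 ∈ (Z/73Z)^×, its order divides φ(73) = 73 − 1 = 72 = 2^3 · 3^2.
Divisors of 72: 1, 2, 3, 4, 6, 8, 9, 12, 18, 24, 36, 72.
Evaluate successive powers at the divisors of 72:
8^1 ≡ 8 (mod 73)
8^2 ≡ 64 (mod 73)
8^3 ≡ 1 (mod 73) ✓
The smallest such exponent is 3, so the order of 8 is 3.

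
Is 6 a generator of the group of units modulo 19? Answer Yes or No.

φ(19) = 19 − 1 = 18 = 2 · 3^2.
6 is a primitive root mod 19 iff 6^(φ(19)/q) ≢ 1 for every prime q | φ(19), i.e. q ∈ {2, 3}.
6^9 ≡ 1 (mod 19)  [q = 2: ≡ 1 ✗]
6^6 ≡ 11 (mod 19)  [q = 3: ≢ 1 ✓]
6^9 ≡ 1 shows ord(6) | 9, strictly less than φ(19); not a primitive root.

No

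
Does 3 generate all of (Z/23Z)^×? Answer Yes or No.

No

φ(23) = 23 − 1 = 22 = 2 · 11.
It suffices to check that the order of 3 is not a proper divisor of 22: compute 3^(22/q) for q ∈ {2, 11}.
3^11 ≡ 1 (mod 23)  [q = 2: ≡ 1 ✗]
3^2 ≡ 9 (mod 23)  [q = 11: ≢ 1 ✓]
3^11 ≡ 1 shows ord(3) | 11, strictly less than φ(23); not a primitive root.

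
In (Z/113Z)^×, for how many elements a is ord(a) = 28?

φ(113) = 113 − 1 = 112 = 2^4 · 7.
In a cyclic group of order 112, there are φ(d) elements of order d for each divisor d of 112, and zero for non-divisors.
28 = 2^2 · 7 divides 112, and φ(28) = 12.

12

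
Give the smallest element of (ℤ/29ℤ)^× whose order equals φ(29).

2

φ(29) = 29 − 1 = 28 = 2^2 · 7.
Test candidates g = 2, 3, … against the prime factors q ∈ {2, 7} of φ(29): g is a generator iff g^(28/q) ≢ 1 for every such q.
g = 2: 2^14 ≡ 28; 2^4 ≡ 16 — none is 1, so 2 is a primitive root.
The smallest primitive root modulo 29 is 2.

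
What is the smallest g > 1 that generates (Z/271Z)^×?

6

φ(271) = 271 − 1 = 270 = 2 · 3^3 · 5.
Test candidates g = 2, 3, … against the prime factors q ∈ {2, 3, 5} of φ(271): g is a generator iff g^(270/q) ≢ 1 for every such q.
g = 2: 2^135 ≡ 1 — hits 1, so not a primitive root.
g = 3: 3^135 ≡ 270; 3^90 ≡ 1 — hits 1, so not a primitive root.
g = 4: 4^135 ≡ 1 — hits 1, so not a primitive root.
g = 5: 5^135 ≡ 1 — hits 1, so not a primitive root.
g = 6: 6^135 ≡ 270; 6^90 ≡ 242; 6^54 ≡ 10 — none is 1, so 6 is a primitive root.
Hence the least primitive root of 271 is 6.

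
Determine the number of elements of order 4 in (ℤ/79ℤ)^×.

0

φ(79) = 79 − 1 = 78 = 2 · 3 · 13.
(Z/79Z)^× is cyclic (|G| = 78); a cyclic group of order m has exactly φ(d) elements of each order d | m, and none otherwise.
Since 4 ∤ 78, the count is 0.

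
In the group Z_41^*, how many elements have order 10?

4

φ(41) = 41 − 1 = 40 = 2^3 · 5.
(Z/41Z)^× is cyclic (|G| = 40); a cyclic group of order m has exactly φ(d) elements of each order d | m, and none otherwise.
10 = 2 · 5 divides 40, and φ(10) = 4.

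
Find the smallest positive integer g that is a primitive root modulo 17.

φ(17) = 17 − 1 = 16 = 2^4.
g is a primitive root iff g^(16/q) ≢ 1 (mod 17) for each prime q ∈ {2}.
g = 2: 2^8 ≡ 1 — hits 1, so not a primitive root.
g = 3: 3^8 ≡ 16 — none is 1, so 3 is a primitive root.
So 3 is the smallest generator of (Z/17Z)^×.

3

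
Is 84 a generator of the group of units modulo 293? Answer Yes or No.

No

φ(293) = 293 − 1 = 292 = 2^2 · 73.
It suffices to check that the order of 84 is not a proper divisor of 292: compute 84^(292/q) for q ∈ {2, 73}.
84^146 ≡ 1 (mod 293)  [q = 2: ≡ 1 ✗]
84^4 ≡ 283 (mod 293)  [q = 73: ≢ 1 ✓]
The check at q = 2 fails, so 84 generates a proper subgroup.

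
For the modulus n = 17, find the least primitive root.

3

φ(17) = 17 − 1 = 16 = 2^4.
Test candidates g = 2, 3, … against the prime factors q ∈ {2} of φ(17): g is a generator iff g^(16/q) ≢ 1 for every such q.
g = 2: 2^8 ≡ 1 — hits 1, so not a primitive root.
g = 3: 3^8 ≡ 16 — none is 1, so 3 is a primitive root.
So 3 is the smallest generator of (Z/17Z)^×.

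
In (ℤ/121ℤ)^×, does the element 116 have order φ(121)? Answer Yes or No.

Yes

φ(121) = φ(11^2) = 11·(11−1) = 110 = 2 · 5 · 11.
An element g generates (Z/121Z)^× iff g^(110/q) ≢ 1 (mod 121) for each prime q ∈ {2, 5, 11}.
116^55 ≡ 120 (mod 121)  [q = 2: ≢ 1 ✓]
116^22 ≡ 3 (mod 121)  [q = 5: ≢ 1 ✓]
116^10 ≡ 78 (mod 121)  [q = 11: ≢ 1 ✓]
All checks pass, so 116 has order 110 and is a primitive root modulo 121.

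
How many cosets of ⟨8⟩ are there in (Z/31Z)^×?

6

ord(8) | φ(31) = 31 − 1 = 30 = 2 · 3 · 5.
Divisors of 30: 1, 2, 3, 5, 6, 10, 15, 30.
Check 8^d mod 31 for each divisor in increasing order:
8^1 ≡ 8 (mod 31)
8^2 ≡ 2 (mod 31)
8^3 ≡ 16 (mod 31)
8^5 ≡ 1 (mod 31) ✓
So ord_31(8) = 5, hence |⟨8⟩| = 5.
[(Z/31Z)^× : ⟨8⟩] = 30/5 = 6.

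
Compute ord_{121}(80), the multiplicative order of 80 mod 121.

By Lagrange's theorem, ord_121(80) divides φ(121) = φ(11^2) = 11·(11−1) = 110 = 2 · 5 · 11.
Divisors of 110: 1, 2, 5, 10, 11, 22, 55, 110.
Check 80^d mod 121 for each divisor in increasing order:
80^1 ≡ 80 (mod 121)
80^2 ≡ 108 (mod 121)
80^5 ≡ 89 (mod 121)
80^10 ≡ 56 (mod 121)
80^11 ≡ 3 (mod 121)
80^22 ≡ 9 (mod 121)
80^55 ≡ 1 (mod 121) ✓
The smallest such exponent is 55, so the order of 80 is 55.

55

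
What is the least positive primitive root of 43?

3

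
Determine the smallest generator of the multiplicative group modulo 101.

2

φ(101) = 101 − 1 = 100 = 2^2 · 5^2.
g is a primitive root iff g^(100/q) ≢ 1 (mod 101) for each prime q ∈ {2, 5}.
g = 2: 2^50 ≡ 100; 2^20 ≡ 95 — none is 1, so 2 is a primitive root.
So 2 is the smallest generator of (Z/101Z)^×.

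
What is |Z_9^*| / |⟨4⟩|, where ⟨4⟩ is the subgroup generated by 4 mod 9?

ord(4) | φ(9) = φ(3^2) = 3·(3−1) = 6 = 2 · 3.
Divisors of 6: 1, 2, 3, 6.
Test each divisor d:
4^1 ≡ 4 (mod 9)
4^2 ≡ 7 (mod 9)
4^3 ≡ 1 (mod 9) ✓
So ord_9(4) = 3, hence |⟨4⟩| = 3.
The index is φ(9) / ord(4) = 6 / 3 = 2.

2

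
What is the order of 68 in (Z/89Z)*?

Since 68 ∈ (Z/89Z)^×, its order divides φ(89) = 89 − 1 = 88 = 2^3 · 11.
Divisors of 88: 1, 2, 4, 8, 11, 22, 44, 88.
Compute 68^d (mod 89) for the divisors d until we hit 1:
68^1 ≡ 68 (mod 89)
68^2 ≡ 85 (mod 89)
68^4 ≡ 16 (mod 89)
68^8 ≡ 78 (mod 89)
68^11 ≡ 55 (mod 89)
68^22 ≡ 88 (mod 89)
68^44 ≡ 1 (mod 89) ✓
So ord_89(68) = 44.

44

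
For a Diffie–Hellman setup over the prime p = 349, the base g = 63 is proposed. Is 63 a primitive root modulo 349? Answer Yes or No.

Yes

φ(349) = 349 − 1 = 348 = 2^2 · 3 · 29.
Test 63^(348/q) mod 349 for each prime factor q of 348:
63^174 ≡ 348 (mod 349)  [q = 2: ≢ 1 ✓]
63^116 ≡ 122 (mod 349)  [q = 3: ≢ 1 ✓]
63^12 ≡ 280 (mod 349)  [q = 29: ≢ 1 ✓]
Every test exponent gives a nontrivial residue, hence 63 generates the full group.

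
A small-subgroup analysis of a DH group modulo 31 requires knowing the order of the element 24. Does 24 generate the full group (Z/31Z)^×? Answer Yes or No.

Yes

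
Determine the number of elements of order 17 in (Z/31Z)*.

0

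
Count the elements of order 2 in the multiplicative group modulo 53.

1

φ(53) = 53 − 1 = 52 = 2^2 · 13.
Since (Z/53Z)^× is cyclic of order 52, the number of elements of order d is φ(d) when d | 52 and 0 otherwise.
2 | 52, and φ(2) = 2 − 1 = 1.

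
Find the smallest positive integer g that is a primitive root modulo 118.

11

φ(118) = φ(2)·φ(59) = 1·58 = 58 = 2 · 29.
Test candidates g = 2, 3, … against the prime factors q ∈ {2, 29} of φ(118): g is a generator iff g^(58/q) ≢ 1 for every such q.
g = 2: gcd(2, 118) = 2 > 1, not a unit — skip.
g = 3: 3^29 ≡ 1 — hits 1, so not a primitive root.
g = 4: gcd(4, 118) = 2 > 1, not a unit — skip.
g = 5: 5^29 ≡ 1 — hits 1, so not a primitive root.
g = 6: gcd(6, 118) = 2 > 1, not a unit — skip.
g = 7: 7^29 ≡ 1 — hits 1, so not a primitive root.
g = 8: gcd(8, 118) = 2 > 1, not a unit — skip.
g = 9: 9^29 ≡ 1 — hits 1, so not a primitive root.
g = 10: gcd(10, 118) = 2 > 1, not a unit — skip.
g = 11: 11^29 ≡ 117; 11^2 ≡ 3 — none is 1, so 11 is a primitive root.
So 11 is the smallest generator of (Z/118Z)^×.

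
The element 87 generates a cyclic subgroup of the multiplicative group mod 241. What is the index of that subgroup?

48

The order of 87 must divide φ(241) = 241 − 1 = 240 = 2^4 · 3 · 5.
Divisors of 240: 1, 2, 3, 4, 5, 6, 8, 10, 12, 15, 16, 20, 24, 30, 40, 48, 60, 80, 120, 240.
Check 87^d mod 241 for each divisor in increasing order:
87^1 ≡ 87
87^2 ≡ 98
87^3 ≡ 91
87^4 ≡ 205
87^5 ≡ 1
So ord_241(87) = 5, hence |⟨87⟩| = 5.
[(Z/241Z)^× : ⟨87⟩] = 240/5 = 48.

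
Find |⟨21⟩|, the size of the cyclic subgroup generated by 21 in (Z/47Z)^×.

23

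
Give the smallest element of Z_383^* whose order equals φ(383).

5

φ(383) = 383 − 1 = 382 = 2 · 191.
g is a primitive root iff g^(382/q) ≢ 1 (mod 383) for each prime q ∈ {2, 191}.
g = 2: 2^191 ≡ 1 — hits 1, so not a primitive root.
g = 3: 3^191 ≡ 1 — hits 1, so not a primitive root.
g = 4: 4^191 ≡ 1 — hits 1, so not a primitive root.
g = 5: 5^191 ≡ 382; 5^2 ≡ 25 — none is 1, so 5 is a primitive root.
The smallest primitive root modulo 383 is 5.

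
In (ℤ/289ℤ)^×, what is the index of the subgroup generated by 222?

Since 222 ∈ (Z/289Z)^×, its order divides φ(289) = φ(17^2) = 17·(17−1) = 272 = 2^4 · 17.
Divisors of 272: 1, 2, 4, 8, 16, 17, 34, 68, 136, 272.
Evaluate successive powers at the divisors of 272:
222^1 ≡ 222 (mod 289)
222^2 ≡ 154 (mod 289)
222^4 ≡ 18 (mod 289)
222^8 ≡ 35 (mod 289)
222^16 ≡ 69 (mod 289)
222^17 ≡ 1 (mod 289) ✓
The order of 222 is 17, so the subgroup it generates has 17 elements.
Index = |(Z/289Z)^×| / |⟨222⟩| = 272 / 17 = 16.

16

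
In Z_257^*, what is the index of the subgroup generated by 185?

2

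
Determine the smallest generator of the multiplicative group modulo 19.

2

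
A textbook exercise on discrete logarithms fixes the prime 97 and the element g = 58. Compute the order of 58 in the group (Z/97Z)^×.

By Lagrange's theorem, ord_97(58) divides φ(97) = 97 − 1 = 96 = 2^5 · 3.
Divisors of 96: 1, 2, 3, 4, 6, 8, 12, 16, 24, 32, 48, 96.
Test each divisor d:
58^1 ≡ 58 (mod 97)
58^2 ≡ 66 (mod 97)
58^3 ≡ 45 (mod 97)
58^4 ≡ 88 (mod 97)
58^6 ≡ 85 (mod 97)
58^8 ≡ 81 (mod 97)
58^12 ≡ 47 (mod 97)
58^16 ≡ 62 (mod 97)
58^24 ≡ 75 (mod 97)
58^32 ≡ 61 (mod 97)
58^48 ≡ 96 (mod 97)
58^96 ≡ 1 (mod 97) ✓
Therefore the multiplicative order of 58 modulo 97 is 96.

96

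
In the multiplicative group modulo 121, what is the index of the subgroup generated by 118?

11

Since 118 ∈ (Z/121Z)^×, its order divides φ(121) = φ(11^2) = 11·(11−1) = 110 = 2 · 5 · 11.
Divisors of 110: 1, 2, 5, 10, 11, 22, 55, 110.
Test each divisor d:
118^1 ≡ 118 (mod 121)
118^2 ≡ 9 (mod 121)
118^5 ≡ 120 (mod 121)
118^10 ≡ 1 (mod 121) ✓
Thus |⟨118⟩| = ord(118) = 10.
Index = |(Z/121Z)^×| / |⟨118⟩| = 110 / 10 = 11.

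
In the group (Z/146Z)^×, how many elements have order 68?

0

φ(146) = φ(2)·φ(73) = 1·72 = 72 = 2^3 · 3^2.
Since (Z/146Z)^× is cyclic of order 72, the number of elements of order d is φ(d) when d | 72 and 0 otherwise.
Here 72 is not a multiple of 68, so there are no elements of order 68.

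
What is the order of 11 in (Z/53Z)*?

Since 11 ∈ (Z/53Z)^×, its order divides φ(53) = 53 − 1 = 52 = 2^2 · 13.
Divisors of 52: 1, 2, 4, 13, 26, 52.
Test each divisor d:
11^1 ≡ 11 (mod 53)
11^2 ≡ 15 (mod 53)
11^4 ≡ 13 (mod 53)
11^13 ≡ 52 (mod 53)
11^26 ≡ 1 (mod 53) ✓
Hence ord(11) = 26.

26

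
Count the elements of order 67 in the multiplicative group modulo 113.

0

φ(113) = 113 − 1 = 112 = 2^4 · 7.
In a cyclic group of order 112, there are φ(d) elements of order d for each divisor d of 112, and zero for non-divisors.
67 does not divide 112, so no element of (Z/113Z)^× has order 67.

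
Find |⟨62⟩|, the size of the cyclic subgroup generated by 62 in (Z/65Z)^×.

12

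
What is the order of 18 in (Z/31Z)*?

The order of 18 must divide φ(31) = 31 − 1 = 30 = 2 · 3 · 5.
Divisors of 30: 1, 2, 3, 5, 6, 10, 15, 30.
Test each divisor d:
18^1 ≡ 18
18^2 ≡ 14
18^3 ≡ 4
18^5 ≡ 25
18^6 ≡ 16
18^10 ≡ 5
18^15 ≡ 1
Therefore the multiplicative order of 18 modulo 31 is 15.

15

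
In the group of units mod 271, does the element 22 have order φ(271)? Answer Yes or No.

φ(271) = 271 − 1 = 270 = 2 · 3^3 · 5.
22 is a primitive root mod 271 iff 22^(φ(271)/q) ≢ 1 for every prime q | φ(271), i.e. q ∈ {2, 3, 5}.
22^135 ≡ 1 (mod 271)  [q = 2: ≡ 1 ✗]
22^90 ≡ 28 (mod 271)  [q = 3: ≢ 1 ✓]
22^54 ≡ 100 (mod 271)  [q = 5: ≢ 1 ✓]
The check at q = 2 fails, so 22 generates a proper subgroup.

No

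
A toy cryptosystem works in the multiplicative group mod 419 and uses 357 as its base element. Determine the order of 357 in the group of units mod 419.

Since 357 ∈ (Z/419Z)^×, its order divides φ(419) = 419 − 1 = 418 = 2 · 11 · 19.
Divisors of 418: 1, 2, 11, 19, 22, 38, 209, 418.
Evaluate successive powers at the divisors of 418:
357^1 ≡ 357
357^2 ≡ 73
357^11 ≡ 90
357^19 ≡ 350
357^22 ≡ 139
357^38 ≡ 152
357^209 ≡ 418
357^418 ≡ 1
The smallest such exponent is 418, so the order of 357 is 418.

418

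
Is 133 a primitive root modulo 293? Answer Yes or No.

No

φ(293) = 293 − 1 = 292 = 2^2 · 73.
133 is a primitive root mod 293 iff 133^(φ(293)/q) ≢ 1 for every prime q | φ(293), i.e. q ∈ {2, 73}.
133^146 ≡ 1 (mod 293)  [q = 2: ≡ 1 ✗]
133^4 ≡ 161 (mod 293)  [q = 73: ≢ 1 ✓]
Since 133^146 ≡ 1, the order of 133 divides 146 < 292, so 133 is not a primitive root.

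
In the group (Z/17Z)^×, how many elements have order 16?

8

φ(17) = 17 − 1 = 16 = 2^4.
In a cyclic group of order 16, there are φ(d) elements of order d for each divisor d of 16, and zero for non-divisors.
16 = 2^4 divides 16, and φ(16) = 8.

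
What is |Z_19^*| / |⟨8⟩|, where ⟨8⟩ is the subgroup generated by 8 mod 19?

The order of 8 must divide φ(19) = 19 − 1 = 18 = 2 · 3^2.
Divisors of 18: 1, 2, 3, 6, 9, 18.
Test each divisor d:
8^1 ≡ 8 (mod 19)
8^2 ≡ 7 (mod 19)
8^3 ≡ 18 (mod 19)
8^6 ≡ 1 (mod 19) ✓
So ord_19(8) = 6, hence |⟨8⟩| = 6.
Index = |(Z/19Z)^×| / |⟨8⟩| = 18 / 6 = 3.

3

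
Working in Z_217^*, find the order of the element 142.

The order of 142 must divide φ(217) = φ(7·31) = (7−1)·(31−1) = 6·30 = 180 = 2^2 · 3^2 · 5.
Divisors of 180: 1, 2, 3, 4, 5, 6, 9, 10, 12, 15, 18, 20, 30, 36, 45, 60, 90, 180.
Evaluate successive powers at the divisors of 180:
142^1 ≡ 142 (mod 217)
142^2 ≡ 200 (mod 217)
142^3 ≡ 190 (mod 217)
142^4 ≡ 72 (mod 217)
142^5 ≡ 25 (mod 217)
142^6 ≡ 78 (mod 217)
142^9 ≡ 64 (mod 217)
142^10 ≡ 191 (mod 217)
142^12 ≡ 8 (mod 217)
142^15 ≡ 1 (mod 217) ✓
So ord_217(142) = 15.

15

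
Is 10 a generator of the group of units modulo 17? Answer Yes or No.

Yes

φ(17) = 17 − 1 = 16 = 2^4.
Test 10^(16/q) mod 17 for each prime factor q of 16:
10^8 ≡ 16 (mod 17)  [q = 2: ≢ 1 ✓]
None equal 1, so ord_17(10) = 16: 10 is a primitive root.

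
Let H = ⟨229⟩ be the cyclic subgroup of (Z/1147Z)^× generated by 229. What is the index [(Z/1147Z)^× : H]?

The order of 229 must divide φ(1147) = φ(31·37) = (31−1)·(37−1) = 30·36 = 1080 = 2^3 · 3^3 · 5.
Divisors of 1080: 1, 2, 3, 4, 5, 6, 8, 9, 10, 12, 15, 18, 20, 24, 27, 30, 36, 40, 45, 54, 60, 72, 90, 108, 120, 135, 180, 216, 270, 360, 540, 1080.
Check 229^d mod 1147 for each divisor in increasing order:
229^1 ≡ 229
229^2 ≡ 826
229^3 ≡ 1046
229^4 ≡ 958
229^5 ≡ 305
229^6 ≡ 1025
229^8 ≡ 164
229^9 ≡ 852
229^10 ≡ 118
229^12 ≡ 1120
229^15 ≡ 433
229^18 ≡ 1000
229^20 ≡ 160
229^24 ≡ 729
229^27 ≡ 926
229^30 ≡ 528
229^36 ≡ 963
229^40 ≡ 366
229^45 ≡ 371
229^54 ≡ 667
229^60 ≡ 63
229^72 ≡ 593
229^90 ≡ 1
So ord_1147(229) = 90, hence |⟨229⟩| = 90.
The index is φ(1147) / ord(229) = 1080 / 90 = 12.

12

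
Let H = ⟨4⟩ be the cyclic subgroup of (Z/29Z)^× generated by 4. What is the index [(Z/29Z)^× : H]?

2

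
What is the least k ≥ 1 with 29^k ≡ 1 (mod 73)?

72

By Lagrange's theorem, ord_73(29) divides φ(73) = 73 − 1 = 72 = 2^3 · 3^2.
Divisors of 72: 1, 2, 3, 4, 6, 8, 9, 12, 18, 24, 36, 72.
Evaluate successive powers at the divisors of 72:
29^1 ≡ 29 (mod 73)
29^2 ≡ 38 (mod 73)
29^3 ≡ 7 (mod 73)
29^4 ≡ 57 (mod 73)
29^6 ≡ 49 (mod 73)
29^8 ≡ 37 (mod 73)
29^9 ≡ 51 (mod 73)
29^12 ≡ 65 (mod 73)
29^18 ≡ 46 (mod 73)
29^24 ≡ 64 (mod 73)
29^36 ≡ 72 (mod 73)
29^72 ≡ 1 (mod 73) ✓
The smallest such exponent is 72, so the order of 29 is 72.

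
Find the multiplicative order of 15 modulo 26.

12

The order of 15 must divide φ(26) = φ(2)·φ(13) = 1·12 = 12 = 2^2 · 3.
Divisors of 12: 1, 2, 3, 4, 6, 12.
Check 15^d mod 26 for each divisor in increasing order:
15^1 ≡ 15 (mod 26)
15^2 ≡ 17 (mod 26)
15^3 ≡ 21 (mod 26)
15^4 ≡ 3 (mod 26)
15^6 ≡ 25 (mod 26)
15^12 ≡ 1 (mod 26) ✓
Therefore the multiplicative order of 15 modulo 26 is 12.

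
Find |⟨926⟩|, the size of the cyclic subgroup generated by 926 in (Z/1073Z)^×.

By Lagrange's theorem, ord_1073(926) divides φ(1073) = φ(29·37) = (29−1)·(37−1) = 28·36 = 1008 = 2^4 · 3^2 · 7.
Divisors of 1008: 1, 2, 3, 4, 6, 7, 8, 9, 12, 14, 16, 18, 21, 24, 28, 36, 42, 48, 56, 63, 72, 84, 112, 126, 144, 168, 252, 336, 504, 1008.
Evaluate successive powers at the divisors of 1008:
926^1 ≡ 926 (mod 1073)
926^2 ≡ 149 (mod 1073)
926^3 ≡ 630 (mod 1073)
926^4 ≡ 741 (mod 1073)
926^6 ≡ 963 (mod 1073)
926^7 ≡ 75 (mod 1073)
926^8 ≡ 778 (mod 1073)
926^9 ≡ 445 (mod 1073)
926^12 ≡ 297 (mod 1073)
926^14 ≡ 260 (mod 1073)
926^16 ≡ 112 (mod 1073)
926^18 ≡ 593 (mod 1073)
926^21 ≡ 186 (mod 1073)
926^24 ≡ 223 (mod 1073)
926^28 ≡ 1 (mod 1073) ✓
So ord_1073(926) = 28.

28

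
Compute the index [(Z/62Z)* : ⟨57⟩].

The order of 57 must divide φ(62) = φ(2)·φ(31) = 1·30 = 30 = 2 · 3 · 5.
Divisors of 30: 1, 2, 3, 5, 6, 10, 15, 30.
Check 57^d mod 62 for each divisor in increasing order:
57^1 ≡ 57 (mod 62)
57^2 ≡ 25 (mod 62)
57^3 ≡ 61 (mod 62)
57^5 ≡ 37 (mod 62)
57^6 ≡ 1 (mod 62) ✓
The order of 57 is 6, so the subgroup it generates has 6 elements.
The index is φ(62) / ord(57) = 30 / 6 = 5.

5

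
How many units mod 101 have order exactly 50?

20

φ(101) = 101 − 1 = 100 = 2^2 · 5^2.
(Z/101Z)^× is cyclic (|G| = 100); a cyclic group of order m has exactly φ(d) elements of each order d | m, and none otherwise.
50 = 2 · 5^2 divides 100, and φ(50) = 20.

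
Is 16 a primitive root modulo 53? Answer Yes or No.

No

φ(53) = 53 − 1 = 52 = 2^2 · 13.
16 is a primitive root mod 53 iff 16^(φ(53)/q) ≢ 1 for every prime q | φ(53), i.e. q ∈ {2, 13}.
16^26 ≡ 1 (mod 53)  [q = 2: ≡ 1 ✗]
16^4 ≡ 28 (mod 53)  [q = 13: ≢ 1 ✓]
Since 16^26 ≡ 1, the order of 16 divides 26 < 52, so 16 is not a primitive root.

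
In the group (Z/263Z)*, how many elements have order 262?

130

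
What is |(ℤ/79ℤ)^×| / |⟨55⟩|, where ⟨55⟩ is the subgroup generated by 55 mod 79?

26

By Lagrange's theorem, ord_79(55) divides φ(79) = 79 − 1 = 78 = 2 · 3 · 13.
Divisors of 78: 1, 2, 3, 6, 13, 26, 39, 78.
Evaluate successive powers at the divisors of 78:
55^1 ≡ 55 (mod 79)
55^2 ≡ 23 (mod 79)
55^3 ≡ 1 (mod 79) ✓
So ord_79(55) = 3, hence |⟨55⟩| = 3.
[(Z/79Z)^× : ⟨55⟩] = 78/3 = 26.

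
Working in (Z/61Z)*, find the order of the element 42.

The order of 42 must divide φ(61) = 61 − 1 = 60 = 2^2 · 3 · 5.
Divisors of 60: 1, 2, 3, 4, 5, 6, 10, 12, 15, 20, 30, 60.
Evaluate successive powers at the divisors of 60:
42^1 ≡ 42
42^2 ≡ 56
42^3 ≡ 34
42^4 ≡ 25
42^5 ≡ 13
42^6 ≡ 58
42^10 ≡ 47
42^12 ≡ 9
42^15 ≡ 1
Hence ord(42) = 15.

15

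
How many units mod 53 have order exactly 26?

φ(53) = 53 − 1 = 52 = 2^2 · 13.
In a cyclic group of order 52, there are φ(d) elements of order d for each divisor d of 52, and zero for non-divisors.
26 = 2 · 13 divides 52, and φ(26) = 12.

12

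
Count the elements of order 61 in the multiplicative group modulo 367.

φ(367) = 367 − 1 = 366 = 2 · 3 · 61.
(Z/367Z)^× is cyclic (|G| = 366); a cyclic group of order m has exactly φ(d) elements of each order d | m, and none otherwise.
61 | 366, and φ(61) = 61 − 1 = 60.

60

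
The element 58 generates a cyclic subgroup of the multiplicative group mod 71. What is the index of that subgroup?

2

The order of 58 must divide φ(71) = 71 − 1 = 70 = 2 · 5 · 7.
Divisors of 70: 1, 2, 5, 7, 10, 14, 35, 70.
Evaluate successive powers at the divisors of 70:
58^1 ≡ 58
58^2 ≡ 27
58^5 ≡ 37
58^7 ≡ 5
58^10 ≡ 20
58^14 ≡ 25
58^35 ≡ 1
So ord_71(58) = 35, hence |⟨58⟩| = 35.
Index = |(Z/71Z)^×| / |⟨58⟩| = 70 / 35 = 2.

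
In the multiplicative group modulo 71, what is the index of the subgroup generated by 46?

Since 46 ∈ (Z/71Z)^×, its order divides φ(71) = 71 − 1 = 70 = 2 · 5 · 7.
Divisors of 70: 1, 2, 5, 7, 10, 14, 35, 70.
Compute 46^d (mod 71) for the divisors d until we hit 1:
46^1 ≡ 46 (mod 71)
46^2 ≡ 57 (mod 71)
46^5 ≡ 70 (mod 71)
46^7 ≡ 14 (mod 71)
46^10 ≡ 1 (mod 71) ✓
Thus |⟨46⟩| = ord(46) = 10.
The index is φ(71) / ord(46) = 70 / 10 = 7.

7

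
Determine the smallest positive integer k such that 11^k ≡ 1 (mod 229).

38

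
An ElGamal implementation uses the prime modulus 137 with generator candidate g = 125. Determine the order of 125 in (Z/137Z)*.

136

The order of 125 must divide φ(137) = 137 − 1 = 136 = 2^3 · 17.
Divisors of 136: 1, 2, 4, 8, 17, 34, 68, 136.
Compute 125^d (mod 137) for the divisors d until we hit 1:
125^1 ≡ 125 (mod 137)
125^2 ≡ 7 (mod 137)
125^4 ≡ 49 (mod 137)
125^8 ≡ 72 (mod 137)
125^17 ≡ 127 (mod 137)
125^34 ≡ 100 (mod 137)
125^68 ≡ 136 (mod 137)
125^136 ≡ 1 (mod 137) ✓
Therefore the multiplicative order of 125 modulo 137 is 136.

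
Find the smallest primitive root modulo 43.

φ(43) = 43 − 1 = 42 = 2 · 3 · 7.
Test candidates g = 2, 3, … against the prime factors q ∈ {2, 3, 7} of φ(43): g is a generator iff g^(42/q) ≢ 1 for every such q.
g = 2: 2^21 ≡ 42; 2^14 ≡ 1 — hits 1, so not a primitive root.
g = 3: 3^21 ≡ 42; 3^14 ≡ 36; 3^6 ≡ 41 — none is 1, so 3 is a primitive root.
Hence the least primitive root of 43 is 3.

3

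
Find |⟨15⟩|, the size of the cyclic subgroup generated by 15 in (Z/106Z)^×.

ord(15) | φ(106) = φ(2)·φ(53) = 1·52 = 52 = 2^2 · 13.
Divisors of 52: 1, 2, 4, 13, 26, 52.
Test each divisor d:
15^1 ≡ 15
15^2 ≡ 13
15^4 ≡ 63
15^13 ≡ 1
So ord_106(15) = 13.

13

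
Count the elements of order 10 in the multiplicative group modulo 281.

φ(281) = 281 − 1 = 280 = 2^3 · 5 · 7.
Since (Z/281Z)^× is cyclic of order 280, the number of elements of order d is φ(d) when d | 280 and 0 otherwise.
10 = 2 · 5 divides 280, and φ(10) = 4.

4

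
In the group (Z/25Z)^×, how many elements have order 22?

φ(25) = φ(5^2) = 5·(5−1) = 20 = 2^2 · 5.
(Z/25Z)^× is cyclic (|G| = 20); a cyclic group of order m has exactly φ(d) elements of each order d | m, and none otherwise.
Since 22 ∤ 20, the count is 0.

0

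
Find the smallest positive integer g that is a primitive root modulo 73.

5

φ(73) = 73 − 1 = 72 = 2^3 · 3^2.
Test candidates g = 2, 3, … against the prime factors q ∈ {2, 3} of φ(73): g is a generator iff g^(72/q) ≢ 1 for every such q.
g = 2: 2^36 ≡ 1 — hits 1, so not a primitive root.
g = 3: 3^36 ≡ 1 — hits 1, so not a primitive root.
g = 4: 4^36 ≡ 1 — hits 1, so not a primitive root.
g = 5: 5^36 ≡ 72; 5^24 ≡ 8 — none is 1, so 5 is a primitive root.
The smallest primitive root modulo 73 is 5.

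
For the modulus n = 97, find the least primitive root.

5

φ(97) = 97 − 1 = 96 = 2^5 · 3.
Test candidates g = 2, 3, … against the prime factors q ∈ {2, 3} of φ(97): g is a generator iff g^(96/q) ≢ 1 for every such q.
g = 2: 2^48 ≡ 1 — hits 1, so not a primitive root.
g = 3: 3^48 ≡ 1 — hits 1, so not a primitive root.
g = 4: 4^48 ≡ 1 — hits 1, so not a primitive root.
g = 5: 5^48 ≡ 96; 5^32 ≡ 35 — none is 1, so 5 is a primitive root.
So 5 is the smallest generator of (Z/97Z)^×.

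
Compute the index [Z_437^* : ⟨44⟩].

ord(44) | φ(437) = φ(19·23) = (19−1)·(23−1) = 18·22 = 396 = 2^2 · 3^2 · 11.
Divisors of 396: 1, 2, 3, 4, 6, 9, 11, 12, 18, 22, 33, 36, 44, 66, 99, 132, 198, 396.
Evaluate successive powers at the divisors of 396:
44^1 ≡ 44 (mod 437)
44^2 ≡ 188 (mod 437)
44^3 ≡ 406 (mod 437)
44^4 ≡ 384 (mod 437)
44^6 ≡ 87 (mod 437)
44^9 ≡ 362 (mod 437)
44^11 ≡ 321 (mod 437)
44^12 ≡ 140 (mod 437)
44^18 ≡ 381 (mod 437)
44^22 ≡ 346 (mod 437)
44^33 ≡ 68 (mod 437)
44^36 ≡ 77 (mod 437)
44^44 ≡ 415 (mod 437)
44^66 ≡ 254 (mod 437)
44^99 ≡ 229 (mod 437)
44^132 ≡ 277 (mod 437)
44^198 ≡ 1 (mod 437) ✓
The order of 44 is 198, so the subgroup it generates has 198 elements.
The index is φ(437) / ord(44) = 396 / 198 = 2.

2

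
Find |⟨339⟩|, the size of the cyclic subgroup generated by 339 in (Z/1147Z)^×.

By Lagrange's theorem, ord_1147(339) divides φ(1147) = φ(31·37) = (31−1)·(37−1) = 30·36 = 1080 = 2^3 · 3^3 · 5.
Divisors of 1080: 1, 2, 3, 4, 5, 6, 8, 9, 10, 12, 15, 18, 20, 24, 27, 30, 36, 40, 45, 54, 60, 72, 90, 108, 120, 135, 180, 216, 270, 360, 540, 1080.
Test each divisor d:
339^1 ≡ 339 (mod 1147)
339^2 ≡ 221 (mod 1147)
339^3 ≡ 364 (mod 1147)
339^4 ≡ 667 (mod 1147)
339^5 ≡ 154 (mod 1147)
339^6 ≡ 591 (mod 1147)
339^8 ≡ 1000 (mod 1147)
339^9 ≡ 635 (mod 1147)
339^10 ≡ 776 (mod 1147)
339^12 ≡ 593 (mod 1147)
339^15 ≡ 216 (mod 1147)
339^18 ≡ 628 (mod 1147)
339^20 ≡ 1 (mod 1147) ✓
So ord_1147(339) = 20.

20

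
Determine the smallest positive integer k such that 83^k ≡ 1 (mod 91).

ord(83) | φ(91) = φ(7·13) = (7−1)·(13−1) = 6·12 = 72 = 2^3 · 3^2.
Divisors of 72: 1, 2, 3, 4, 6, 8, 9, 12, 18, 24, 36, 72.
Test each divisor d:
83^1 ≡ 83 (mod 91)
83^2 ≡ 64 (mod 91)
83^3 ≡ 34 (mod 91)
83^4 ≡ 1 (mod 91) ✓
Therefore the multiplicative order of 83 modulo 91 is 4.

4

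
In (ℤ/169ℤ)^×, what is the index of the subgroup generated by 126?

The order of 126 must divide φ(169) = φ(13^2) = 13·(13−1) = 156 = 2^2 · 3 · 13.
Divisors of 156: 1, 2, 3, 4, 6, 12, 13, 26, 39, 52, 78, 156.
Check 126^d mod 169 for each divisor in increasing order:
126^1 ≡ 126
126^2 ≡ 159
126^3 ≡ 92
126^4 ≡ 100
126^6 ≡ 14
126^12 ≡ 27
126^13 ≡ 22
126^26 ≡ 146
126^39 ≡ 1
The order of 126 is 39, so the subgroup it generates has 39 elements.
The index is φ(169) / ord(126) = 156 / 39 = 4.

4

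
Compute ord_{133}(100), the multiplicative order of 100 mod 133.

9

By Lagrange's theorem, ord_133(100) divides φ(133) = φ(7·19) = (7−1)·(19−1) = 6·18 = 108 = 2^2 · 3^3.
Divisors of 108: 1, 2, 3, 4, 6, 9, 12, 18, 27, 36, 54, 108.
Check 100^d mod 133 for each divisor in increasing order:
100^1 ≡ 100
100^2 ≡ 25
100^3 ≡ 106
100^4 ≡ 93
100^6 ≡ 64
100^9 ≡ 1
Hence ord(100) = 9.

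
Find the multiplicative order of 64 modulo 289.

68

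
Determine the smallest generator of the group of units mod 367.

φ(367) = 367 − 1 = 366 = 2 · 3 · 61.
g is a primitive root iff g^(366/q) ≢ 1 (mod 367) for each prime q ∈ {2, 3, 61}.
g = 2: 2^183 ≡ 1 — hits 1, so not a primitive root.
g = 3: 3^183 ≡ 366; 3^122 ≡ 1 — hits 1, so not a primitive root.
g = 4: 4^183 ≡ 1 — hits 1, so not a primitive root.
g = 5: 5^183 ≡ 366; 5^122 ≡ 1 — hits 1, so not a primitive root.
g = 6: 6^183 ≡ 366; 6^122 ≡ 283; 6^6 ≡ 47 — none is 1, so 6 is a primitive root.
So 6 is the smallest generator of (Z/367Z)^×.

6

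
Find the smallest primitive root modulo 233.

3

φ(233) = 233 − 1 = 232 = 2^3 · 29.
Test candidates g = 2, 3, … against the prime factors q ∈ {2, 29} of φ(233): g is a generator iff g^(232/q) ≢ 1 for every such q.
g = 2: 2^116 ≡ 1 — hits 1, so not a primitive root.
g = 3: 3^116 ≡ 232; 3^8 ≡ 37 — none is 1, so 3 is a primitive root.
Hence the least primitive root of 233 is 3.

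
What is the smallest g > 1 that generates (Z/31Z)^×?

3

φ(31) = 31 − 1 = 30 = 2 · 3 · 5.
g is a primitive root iff g^(30/q) ≢ 1 (mod 31) for each prime q ∈ {2, 3, 5}.
g = 2: 2^15 ≡ 1 — hits 1, so not a primitive root.
g = 3: 3^15 ≡ 30; 3^10 ≡ 25; 3^6 ≡ 16 — none is 1, so 3 is a primitive root.
The smallest primitive root modulo 31 is 3.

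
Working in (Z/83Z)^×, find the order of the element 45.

The order of 45 must divide φ(83) = 83 − 1 = 82 = 2 · 41.
Divisors of 82: 1, 2, 41, 82.
Evaluate successive powers at the divisors of 82:
45^1 ≡ 45
45^2 ≡ 33
45^41 ≡ 82
45^82 ≡ 1
Hence ord(45) = 82.

82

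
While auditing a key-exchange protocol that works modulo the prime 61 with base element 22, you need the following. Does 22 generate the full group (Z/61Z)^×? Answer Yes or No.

φ(61) = 61 − 1 = 60 = 2^2 · 3 · 5.
It suffices to check that the order of 22 is not a proper divisor of 60: compute 22^(60/q) for q ∈ {2, 3, 5}.
22^30 ≡ 1 (mod 61)  [q = 2: ≡ 1 ✗]
22^20 ≡ 47 (mod 61)  [q = 3: ≢ 1 ✓]
22^12 ≡ 9 (mod 61)  [q = 5: ≢ 1 ✓]
Since 22^30 ≡ 1, the order of 22 divides 30 < 60, so 22 is not a primitive root.

No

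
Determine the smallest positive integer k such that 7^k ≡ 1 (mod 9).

3

The order of 7 must divide φ(9) = φ(3^2) = 3·(3−1) = 6 = 2 · 3.
Divisors of 6: 1, 2, 3, 6.
Test each divisor d:
7^1 ≡ 7 (mod 9)
7^2 ≡ 4 (mod 9)
7^3 ≡ 1 (mod 9) ✓
So ord_9(7) = 3.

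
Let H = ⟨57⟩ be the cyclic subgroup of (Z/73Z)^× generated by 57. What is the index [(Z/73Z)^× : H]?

ord(57) | φ(73) = 73 − 1 = 72 = 2^3 · 3^2.
Divisors of 72: 1, 2, 3, 4, 6, 8, 9, 12, 18, 24, 36, 72.
Check 57^d mod 73 for each divisor in increasing order:
57^1 ≡ 57 (mod 73)
57^2 ≡ 37 (mod 73)
57^3 ≡ 65 (mod 73)
57^4 ≡ 55 (mod 73)
57^6 ≡ 64 (mod 73)
57^8 ≡ 32 (mod 73)
57^9 ≡ 72 (mod 73)
57^12 ≡ 8 (mod 73)
57^18 ≡ 1 (mod 73) ✓
Thus |⟨57⟩| = ord(57) = 18.
[(Z/73Z)^× : ⟨57⟩] = 72/18 = 4.

4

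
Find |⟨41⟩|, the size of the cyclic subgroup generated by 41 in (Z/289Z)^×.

By Lagrange's theorem, ord_289(41) divides φ(289) = φ(17^2) = 17·(17−1) = 272 = 2^4 · 17.
Divisors of 272: 1, 2, 4, 8, 16, 17, 34, 68, 136, 272.
Evaluate successive powers at the divisors of 272:
41^1 ≡ 41 (mod 289)
41^2 ≡ 236 (mod 289)
41^4 ≡ 208 (mod 289)
41^8 ≡ 203 (mod 289)
41^16 ≡ 171 (mod 289)
41^17 ≡ 75 (mod 289)
41^34 ≡ 134 (mod 289)
41^68 ≡ 38 (mod 289)
41^136 ≡ 288 (mod 289)
41^272 ≡ 1 (mod 289) ✓
Therefore the multiplicative order of 41 modulo 289 is 272.

272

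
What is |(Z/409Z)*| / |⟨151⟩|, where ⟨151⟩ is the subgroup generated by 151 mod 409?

3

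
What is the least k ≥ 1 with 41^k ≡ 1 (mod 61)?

The order of 41 must divide φ(61) = 61 − 1 = 60 = 2^2 · 3 · 5.
Divisors of 60: 1, 2, 3, 4, 5, 6, 10, 12, 15, 20, 30, 60.
Evaluate successive powers at the divisors of 60:
41^1 ≡ 41
41^2 ≡ 34
41^3 ≡ 52
41^4 ≡ 58
41^5 ≡ 60
41^6 ≡ 20
41^10 ≡ 1
Hence ord(41) = 10.

10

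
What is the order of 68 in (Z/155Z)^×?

By Lagrange's theorem, ord_155(68) divides φ(155) = φ(5·31) = (5−1)·(31−1) = 4·30 = 120 = 2^3 · 3 · 5.
Divisors of 120: 1, 2, 3, 4, 5, 6, 8, 10, 12, 15, 20, 24, 30, 40, 60, 120.
Test each divisor d:
68^1 ≡ 68 (mod 155)
68^2 ≡ 129 (mod 155)
68^3 ≡ 92 (mod 155)
68^4 ≡ 56 (mod 155)
68^5 ≡ 88 (mod 155)
68^6 ≡ 94 (mod 155)
68^8 ≡ 36 (mod 155)
68^10 ≡ 149 (mod 155)
68^12 ≡ 1 (mod 155) ✓
So ord_155(68) = 12.

12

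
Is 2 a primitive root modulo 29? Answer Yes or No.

Yes

φ(29) = 29 − 1 = 28 = 2^2 · 7.
2 is a primitive root mod 29 iff 2^(φ(29)/q) ≢ 1 for every prime q | φ(29), i.e. q ∈ {2, 7}.
2^14 ≡ 28 (mod 29)  [q = 2: ≢ 1 ✓]
2^4 ≡ 16 (mod 29)  [q = 7: ≢ 1 ✓]
All checks pass, so 2 has order 28 and is a primitive root modulo 29.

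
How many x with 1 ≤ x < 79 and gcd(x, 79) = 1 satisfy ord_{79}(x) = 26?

12

φ(79) = 79 − 1 = 78 = 2 · 3 · 13.
(Z/79Z)^× is cyclic (|G| = 78); a cyclic group of order m has exactly φ(d) elements of each order d | m, and none otherwise.
26 = 2 · 13 divides 78, and φ(26) = 12.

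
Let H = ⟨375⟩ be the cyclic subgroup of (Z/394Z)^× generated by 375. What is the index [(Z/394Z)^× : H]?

Since 375 ∈ (Z/394Z)^×, its order divides φ(394) = φ(2)·φ(197) = 1·196 = 196 = 2^2 · 7^2.
Divisors of 196: 1, 2, 4, 7, 14, 28, 49, 98, 196.
Test each divisor d:
375^1 ≡ 375 (mod 394)
375^2 ≡ 361 (mod 394)
375^4 ≡ 301 (mod 394)
375^7 ≡ 1 (mod 394) ✓
Thus |⟨375⟩| = ord(375) = 7.
The index is φ(394) / ord(375) = 196 / 7 = 28.

28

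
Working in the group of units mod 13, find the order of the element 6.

The order of 6 must divide φ(13) = 13 − 1 = 12 = 2^2 · 3.
Divisors of 12: 1, 2, 3, 4, 6, 12.
Test each divisor d:
6^1 ≡ 6 (mod 13)
6^2 ≡ 10 (mod 13)
6^3 ≡ 8 (mod 13)
6^4 ≡ 9 (mod 13)
6^6 ≡ 12 (mod 13)
6^12 ≡ 1 (mod 13) ✓
So ord_13(6) = 12.

12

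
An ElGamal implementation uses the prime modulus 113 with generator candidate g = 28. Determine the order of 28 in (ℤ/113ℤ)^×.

7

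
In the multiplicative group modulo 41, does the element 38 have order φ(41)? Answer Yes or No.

No

φ(41) = 41 − 1 = 40 = 2^3 · 5.
It suffices to check that the order of 38 is not a proper divisor of 40: compute 38^(40/q) for q ∈ {2, 5}.
38^20 ≡ 40 (mod 41)  [q = 2: ≢ 1 ✓]
38^8 ≡ 1 (mod 41)  [q = 5: ≡ 1 ✗]
38^8 ≡ 1 shows ord(38) | 8, strictly less than φ(41); not a primitive root.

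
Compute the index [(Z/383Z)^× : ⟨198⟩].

ord(198) | φ(383) = 383 − 1 = 382 = 2 · 191.
Divisors of 382: 1, 2, 191, 382.
Test each divisor d:
198^1 ≡ 198 (mod 383)
198^2 ≡ 138 (mod 383)
198^191 ≡ 382 (mod 383)
198^382 ≡ 1 (mod 383) ✓
So ord_383(198) = 382, hence |⟨198⟩| = 382.
Index = |(Z/383Z)^×| / |⟨198⟩| = 382 / 382 = 1.

1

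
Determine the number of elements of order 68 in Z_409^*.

32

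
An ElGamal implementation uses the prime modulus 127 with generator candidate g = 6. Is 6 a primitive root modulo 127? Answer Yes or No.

φ(127) = 127 − 1 = 126 = 2 · 3^2 · 7.
It suffices to check that the order of 6 is not a proper divisor of 126: compute 6^(126/q) for q ∈ {2, 3, 7}.
6^63 ≡ 126 (mod 127)  [q = 2: ≢ 1 ✓]
6^42 ≡ 107 (mod 127)  [q = 3: ≢ 1 ✓]
6^18 ≡ 64 (mod 127)  [q = 7: ≢ 1 ✓]
Every test exponent gives a nontrivial residue, hence 6 generates the full group.

Yes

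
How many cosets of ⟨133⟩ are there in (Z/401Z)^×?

By Lagrange's theorem, ord_401(133) divides φ(401) = 401 − 1 = 400 = 2^4 · 5^2.
Divisors of 400: 1, 2, 4, 5, 8, 10, 16, 20, 25, 40, 50, 80, 100, 200, 400.
Compute 133^d (mod 401) for the divisors d until we hit 1:
133^1 ≡ 133
133^2 ≡ 45
133^4 ≡ 20
133^5 ≡ 254
133^8 ≡ 400
133^10 ≡ 356
133^16 ≡ 1
So ord_401(133) = 16, hence |⟨133⟩| = 16.
Index = |(Z/401Z)^×| / |⟨133⟩| = 400 / 16 = 25.

25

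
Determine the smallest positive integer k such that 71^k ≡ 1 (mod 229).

114

Since 71 ∈ (Z/229Z)^×, its order divides φ(229) = 229 − 1 = 228 = 2^2 · 3 · 19.
Divisors of 228: 1, 2, 3, 4, 6, 12, 19, 38, 57, 76, 114, 228.
Test each divisor d:
71^1 ≡ 71 (mod 229)
71^2 ≡ 3 (mod 229)
71^3 ≡ 213 (mod 229)
71^4 ≡ 9 (mod 229)
71^6 ≡ 27 (mod 229)
71^12 ≡ 42 (mod 229)
71^19 ≡ 135 (mod 229)
71^38 ≡ 134 (mod 229)
71^57 ≡ 228 (mod 229)
71^76 ≡ 94 (mod 229)
71^114 ≡ 1 (mod 229) ✓
Therefore the multiplicative order of 71 modulo 229 is 114.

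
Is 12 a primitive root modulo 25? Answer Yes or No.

Yes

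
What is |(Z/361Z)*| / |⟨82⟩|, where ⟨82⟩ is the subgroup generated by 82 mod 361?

Since 82 ∈ (Z/361Z)^×, its order divides φ(361) = φ(19^2) = 19·(19−1) = 342 = 2 · 3^2 · 19.
Divisors of 342: 1, 2, 3, 6, 9, 18, 19, 38, 57, 114, 171, 342.
Compute 82^d (mod 361) for the divisors d until we hit 1:
82^1 ≡ 82 (mod 361)
82^2 ≡ 226 (mod 361)
82^3 ≡ 121 (mod 361)
82^6 ≡ 201 (mod 361)
82^9 ≡ 134 (mod 361)
82^18 ≡ 267 (mod 361)
82^19 ≡ 234 (mod 361)
82^38 ≡ 245 (mod 361)
82^57 ≡ 292 (mod 361)
82^114 ≡ 68 (mod 361)
82^171 ≡ 1 (mod 361) ✓
So ord_361(82) = 171, hence |⟨82⟩| = 171.
The index is φ(361) / ord(82) = 342 / 171 = 2.

2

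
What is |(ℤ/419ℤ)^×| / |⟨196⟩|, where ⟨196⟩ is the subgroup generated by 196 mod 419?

2

The order of 196 must divide φ(419) = 419 − 1 = 418 = 2 · 11 · 19.
Divisors of 418: 1, 2, 11, 19, 22, 38, 209, 418.
Evaluate successive powers at the divisors of 418:
196^1 ≡ 196 (mod 419)
196^2 ≡ 287 (mod 419)
196^11 ≡ 135 (mod 419)
196^19 ≡ 334 (mod 419)
196^22 ≡ 208 (mod 419)
196^38 ≡ 102 (mod 419)
196^209 ≡ 1 (mod 419) ✓
The order of 196 is 209, so the subgroup it generates has 209 elements.
Index = |(Z/419Z)^×| / |⟨196⟩| = 418 / 209 = 2.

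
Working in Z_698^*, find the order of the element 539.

By Lagrange's theorem, ord_698(539) divides φ(698) = φ(2)·φ(349) = 1·348 = 348 = 2^2 · 3 · 29.
Divisors of 348: 1, 2, 3, 4, 6, 12, 29, 58, 87, 116, 174, 348.
Test each divisor d:
539^1 ≡ 539
539^2 ≡ 153
539^3 ≡ 103
539^4 ≡ 375
539^6 ≡ 139
539^12 ≡ 475
539^29 ≡ 509
539^58 ≡ 123
539^87 ≡ 485
539^116 ≡ 471
539^174 ≡ 697
539^348 ≡ 1
Therefore the multiplicative order of 539 modulo 698 is 348.

348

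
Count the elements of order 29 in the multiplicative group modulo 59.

φ(59) = 59 − 1 = 58 = 2 · 29.
(Z/59Z)^× is cyclic (|G| = 58); a cyclic group of order m has exactly φ(d) elements of each order d | m, and none otherwise.
29 | 58, and φ(29) = 29 − 1 = 28.

28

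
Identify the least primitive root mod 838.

φ(838) = φ(2)·φ(419) = 1·418 = 418 = 2 · 11 · 19.
g is a primitive root iff g^(418/q) ≢ 1 (mod 838) for each prime q ∈ {2, 11, 19}.
g = 2: gcd(2, 838) = 2 > 1, not a unit — skip.
g = 3: 3^209 ≡ 1 — hits 1, so not a primitive root.
g = 4: gcd(4, 838) = 2 > 1, not a unit — skip.
g = 5: 5^209 ≡ 1 — hits 1, so not a primitive root.
g = 6: gcd(6, 838) = 2 > 1, not a unit — skip.
g = 7: 7^209 ≡ 1 — hits 1, so not a primitive root.
g = 8: gcd(8, 838) = 2 > 1, not a unit — skip.
g = 9: 9^209 ≡ 1 — hits 1, so not a primitive root.
g = 10: gcd(10, 838) = 2 > 1, not a unit — skip.
g = 11: 11^209 ≡ 837; 11^38 ≡ 753; 11^22 ≡ 7 — none is 1, so 11 is a primitive root.
Hence the least primitive root of 838 is 11.

11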